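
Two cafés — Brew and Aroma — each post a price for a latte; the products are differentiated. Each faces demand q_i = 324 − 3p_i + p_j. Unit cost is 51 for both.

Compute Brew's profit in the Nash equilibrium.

Brew's profit: π = (p_{Brew} − 51)(324 − 3p_{Brew} + p_{Aroma}).
∂π/∂p_{Brew} = 477 − 6p_{Brew} + p_{Aroma} = 0 ⇒ p_{Brew} = 79.5 + (1/6)p_{Aroma}.
By symmetry p_{Aroma} = p_{Brew}; substituting into the reaction function, (5/6)p_{Brew} = 79.5 and p_{Brew} = 95.4.
q_{Brew} = 324 − 3·95.4 + 95.4 = 133.2.
Profit = (95.4 − 51)·133.2 = 5914.08.

5914.08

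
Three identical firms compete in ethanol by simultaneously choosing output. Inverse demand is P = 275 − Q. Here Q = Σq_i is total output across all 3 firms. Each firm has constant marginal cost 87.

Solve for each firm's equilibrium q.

A representative firm's profit is π_i = q_i(275 − Q) − 87q_i, with Q = q_i + Σ_{j≠i} q_j.
First-order condition: 188 − 2q_i − Σ_{j≠i} q_j = 0.
Imposing symmetry (q_j = q for all j) turns Σ_{j≠i} q_j into 2q, so 188 = 4q and q = 47.

47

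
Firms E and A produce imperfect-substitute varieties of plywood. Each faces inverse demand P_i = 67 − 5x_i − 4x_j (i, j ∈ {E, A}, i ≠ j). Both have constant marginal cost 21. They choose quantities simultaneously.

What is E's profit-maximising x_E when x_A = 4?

Firm E's profit: π = x_E(67 − 5x_E − 4x_A) − 21x_E.
∂π/∂x_E = 46 − 10x_E − 4x_A = 0 ⇒ x_E = 4.6 − 0.4x_A.
At x_A = 4: x_E = 4.6 − 0.4·4 = 3.

3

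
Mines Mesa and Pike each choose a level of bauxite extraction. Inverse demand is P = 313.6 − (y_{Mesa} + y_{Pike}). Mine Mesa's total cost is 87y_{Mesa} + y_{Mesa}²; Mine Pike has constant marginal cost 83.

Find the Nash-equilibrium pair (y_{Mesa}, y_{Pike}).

Mine Mesa's profit: π = y_{Mesa}(313.6 − (y_{Mesa} + y_{Pike})) − 87y_{Mesa} − y_{Mesa}².
∂π/∂y_{Mesa} = 226.6 − 4y_{Mesa} − y_{Pike} = 0, so y_{Mesa} = 56.65 − 0.25y_{Pike}.
For Pike: ∂π/∂y_{Pike} = 230.6 − 2y_{Pike} − y_{Mesa} = 0 ⇒ y_{Pike} = 115.3 − 0.5y_{Mesa}.
Plugging y_{Pike} into Mesa's best response: y_{Mesa} = 56.65 − 0.25(115.3 − 0.5y_{Mesa}) ⇒ 0.875y_{Mesa} = 27.825, so y_{Mesa} = 31.8.
Then y_{Pike} = 115.3 − 0.5·31.8 = 99.4.

31.8, 99.4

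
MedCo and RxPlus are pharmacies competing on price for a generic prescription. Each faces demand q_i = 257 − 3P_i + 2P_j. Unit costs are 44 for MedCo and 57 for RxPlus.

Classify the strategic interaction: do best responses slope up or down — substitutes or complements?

strategic complements

MedCo's profit: π = (P_{MedCo} − 44)(257 − 3P_{MedCo} + 2P_{RxPlus}).
∂π/∂P_{MedCo} = 389 − 6P_{MedCo} + 2P_{RxPlus} = 0 ⇒ P_{MedCo} = 389/6 + (1/3)P_{RxPlus}.
The best-response slope dP_{MedCo}/dP_{RxPlus} = 1/3 > 0: the reaction function is upward-sloping, so the choices are strategic complements.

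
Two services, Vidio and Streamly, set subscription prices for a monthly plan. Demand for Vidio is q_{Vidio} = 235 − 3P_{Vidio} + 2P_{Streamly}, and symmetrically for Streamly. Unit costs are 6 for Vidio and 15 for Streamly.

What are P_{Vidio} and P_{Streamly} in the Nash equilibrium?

64.9375, 68.3125

Vidio's profit: π = (P_{Vidio} − 6)(235 − 3P_{Vidio} + 2P_{Streamly}).
∂π/∂P_{Vidio} = 253 − 6P_{Vidio} + 2P_{Streamly} = 0 ⇒ P_{Vidio} = 253/6 + (1/3)P_{Streamly}.
Similarly P_{Streamly} = 140/3 + (1/3)P_{Vidio}.
Plugging P_{Streamly} into Vidio's best response: P_{Vidio} = 253/6 + (1/3)(140/3 + (1/3)P_{Vidio}) ⇒ (8/9)P_{Vidio} = 1039/18, so P_{Vidio} = 64.9375.
Then P_{Streamly} = 140/3 + (1/3)·64.9375 = 68.3125.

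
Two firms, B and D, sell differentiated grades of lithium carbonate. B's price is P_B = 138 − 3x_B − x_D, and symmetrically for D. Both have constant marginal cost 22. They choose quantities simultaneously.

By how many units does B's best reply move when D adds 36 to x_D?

-6

Firm B's profit: π = x_B(138 − 3x_B − x_D) − 22x_B.
∂π/∂x_B = 116 − 6x_B − x_D = 0 ⇒ x_B = 58/3 − (1/6)x_D.
The reaction-function slope is −1/6, so a 36-unit rise in x_D moves x_B by −1/6 × 36 = −6. B's best response falls — the actions are strategic substitutes.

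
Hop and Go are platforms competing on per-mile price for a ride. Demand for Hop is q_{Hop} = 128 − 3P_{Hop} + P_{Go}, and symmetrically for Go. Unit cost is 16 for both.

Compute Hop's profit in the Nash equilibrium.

Hop's profit: π = (P_{Hop} − 16)(128 − 3P_{Hop} + P_{Go}).
∂π/∂P_{Hop} = 176 − 6P_{Hop} + P_{Go} = 0 ⇒ P_{Hop} = 88/3 + (1/6)P_{Go}.
Setting P_{Hop} = P_{Go} in the reaction function: P_{Hop} = 88/3 + (1/6)P_{Hop}, so P_{Hop} = (88/3) / (5/6) = 35.2.
q_{Hop} = 128 − 3·35.2 + 35.2 = 57.6.
Profit = (35.2 − 16)·57.6 = 1105.92.

1105.92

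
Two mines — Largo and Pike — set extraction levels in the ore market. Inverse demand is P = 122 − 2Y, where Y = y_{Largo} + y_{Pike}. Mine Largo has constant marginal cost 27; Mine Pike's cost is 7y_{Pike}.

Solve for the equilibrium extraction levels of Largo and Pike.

Mine Largo's profit: π = y_{Largo}(122 − 2(y_{Largo} + y_{Pike})) − 27y_{Largo}.
∂π/∂y_{Largo} = 95 − 4y_{Largo} − 2y_{Pike} = 0, so y_{Largo} = 23.75 − 0.5y_{Pike}.
By the same steps for Pike: y_{Pike} = 28.75 − 0.5y_{Largo}.
Solving the two reaction functions simultaneously: (1 − (−0.5)(−0.5))y_{Largo} = 23.75 − 0.5·28.75, so 0.75y_{Largo} = 9.375 and y_{Largo} = 12.5.
Then y_{Pike} = 28.75 − 0.5·12.5 = 22.5.

12.5, 22.5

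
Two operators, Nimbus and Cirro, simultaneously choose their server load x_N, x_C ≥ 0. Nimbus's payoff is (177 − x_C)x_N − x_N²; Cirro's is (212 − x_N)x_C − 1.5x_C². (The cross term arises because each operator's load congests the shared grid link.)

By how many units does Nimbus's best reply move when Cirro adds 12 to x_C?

Expanding Nimbus's payoff: 177x_N − x_Cx_N − x_N².
∂π/∂x_N = 177 − x_C − 2x_N = 0, so x_N = 88.5 − 0.5x_C.
The reaction-function slope is −0.5, so a 12-unit rise in x_C moves x_N by −0.5 × 12 = −6. Nimbus's best response falls — the actions are strategic substitutes.

-6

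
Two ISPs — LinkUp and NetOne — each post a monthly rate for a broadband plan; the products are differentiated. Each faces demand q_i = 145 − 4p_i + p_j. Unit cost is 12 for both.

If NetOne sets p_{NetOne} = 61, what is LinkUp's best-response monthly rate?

LinkUp's profit: π = (p_{LinkUp} − 12)(145 − 4p_{LinkUp} + p_{NetOne}).
∂π/∂p_{LinkUp} = 193 − 8p_{LinkUp} + p_{NetOne} = 0 ⇒ p_{LinkUp} = 24.125 + 0.125p_{NetOne}.
At p_{NetOne} = 61: p_{LinkUp} = 24.125 + 0.125·61 = 31.75.

31.75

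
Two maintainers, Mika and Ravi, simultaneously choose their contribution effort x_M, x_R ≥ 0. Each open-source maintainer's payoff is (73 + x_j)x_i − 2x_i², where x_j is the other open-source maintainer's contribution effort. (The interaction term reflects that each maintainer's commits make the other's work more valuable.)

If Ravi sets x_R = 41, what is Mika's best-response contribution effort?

Mika's payoff is (73 + x_R)x_M − 2x_M².
∂π/∂x_M = 73 + x_R − 4x_M = 0, so x_M = 18.25 + 0.25x_R.
At x_R = 41: x_M = 18.25 + 0.25·41 = 28.5.

28.5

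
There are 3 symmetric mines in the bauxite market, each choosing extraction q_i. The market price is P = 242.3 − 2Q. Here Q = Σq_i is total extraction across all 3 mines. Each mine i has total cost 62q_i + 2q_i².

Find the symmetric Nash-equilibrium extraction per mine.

A representative mine's profit is π_i = q_i(242.3 − 2Q) − 62q_i − 2q_i², with Q = q_i + Σ_{j≠i} q_j.
First-order condition: 180.3 − 8q_i − 2Σ_{j≠i} q_j = 0.
Imposing symmetry (q_j = q for all j) turns Σ_{j≠i} q_j into 2q, so 180.3 = 12q and q = 15.025.

15.025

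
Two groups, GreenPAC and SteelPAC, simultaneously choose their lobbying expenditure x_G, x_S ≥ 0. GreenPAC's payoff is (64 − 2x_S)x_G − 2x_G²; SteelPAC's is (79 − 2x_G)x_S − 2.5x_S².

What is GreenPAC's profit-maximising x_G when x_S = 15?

8.5

Expanding GreenPAC's payoff: 64x_G − 2x_Sx_G − 2x_G².
∂π/∂x_G = 64 − 2x_S − 4x_G = 0, so x_G = 16 − 0.5x_S.
At x_S = 15: x_G = 16 − 0.5·15 = 8.5.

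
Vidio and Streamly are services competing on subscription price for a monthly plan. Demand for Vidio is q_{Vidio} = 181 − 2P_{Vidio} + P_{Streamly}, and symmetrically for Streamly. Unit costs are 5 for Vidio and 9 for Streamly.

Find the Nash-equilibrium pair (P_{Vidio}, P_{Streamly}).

Vidio's profit: π = (P_{Vidio} − 5)(181 − 2P_{Vidio} + P_{Streamly}).
∂π/∂P_{Vidio} = 191 − 4P_{Vidio} + P_{Streamly} = 0 ⇒ P_{Vidio} = 47.75 + 0.25P_{Streamly}.
Similarly P_{Streamly} = 49.75 + 0.25P_{Vidio}.
Solving the two reaction functions simultaneously: (1 − (0.25)(0.25))P_{Vidio} = 47.75 + 0.25·49.75, so 0.9375P_{Vidio} = 60.1875 and P_{Vidio} = 64.2.
Then P_{Streamly} = 49.75 + 0.25·64.2 = 65.8.

64.2, 65.8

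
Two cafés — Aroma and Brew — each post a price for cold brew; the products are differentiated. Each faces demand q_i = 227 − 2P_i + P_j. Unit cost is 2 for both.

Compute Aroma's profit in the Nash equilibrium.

Aroma's profit: π = (P_{Aroma} − 2)(227 − 2P_{Aroma} + P_{Brew}).
∂π/∂P_{Aroma} = 231 − 4P_{Aroma} + P_{Brew} = 0 ⇒ P_{Aroma} = 57.75 + 0.25P_{Brew}.
By symmetry P_{Brew} = P_{Aroma}; substituting into the reaction function, 0.75P_{Aroma} = 57.75 and P_{Aroma} = 77.
q_{Aroma} = 227 − 2·77 + 77 = 150.
Profit = (77 − 2)·150 = 11250.

11250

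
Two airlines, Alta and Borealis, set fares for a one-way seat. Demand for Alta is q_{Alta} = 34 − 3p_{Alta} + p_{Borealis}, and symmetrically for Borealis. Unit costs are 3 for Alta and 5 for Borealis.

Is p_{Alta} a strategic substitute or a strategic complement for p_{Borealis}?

Alta's profit: π = (p_{Alta} − 3)(34 − 3p_{Alta} + p_{Borealis}).
∂π/∂p_{Alta} = 43 − 6p_{Alta} + p_{Borealis} = 0 ⇒ p_{Alta} = 43/6 + (1/6)p_{Borealis}.
The best-response slope dp_{Alta}/dp_{Borealis} = 1/6 > 0: the reaction function is upward-sloping, so the choices are strategic complements.

strategic complements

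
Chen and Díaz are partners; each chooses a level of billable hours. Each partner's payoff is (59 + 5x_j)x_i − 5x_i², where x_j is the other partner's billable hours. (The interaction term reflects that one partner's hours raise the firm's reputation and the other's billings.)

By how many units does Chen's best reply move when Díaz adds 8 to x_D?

4

Chen's payoff is (59 + 5x_D)x_C − 5x_C².
∂π/∂x_C = 59 + 5x_D − 10x_C = 0, so x_C = 5.9 + 0.5x_D.
The reaction-function slope is 0.5, so an 8-unit rise in x_D moves x_C by 0.5 × 8 = 4. Chen's best response rises — the actions are strategic complements.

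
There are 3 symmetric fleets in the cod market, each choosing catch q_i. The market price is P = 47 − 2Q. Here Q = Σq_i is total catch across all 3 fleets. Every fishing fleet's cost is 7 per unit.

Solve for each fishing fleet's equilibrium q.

5

A representative fishing fleet's profit is π_i = q_i(47 − 2Q) − 7q_i, with Q = q_i + Σ_{j≠i} q_j.
First-order condition: 40 − 4q_i − 2Σ_{j≠i} q_j = 0.
Imposing symmetry (q_j = q for all j) turns Σ_{j≠i} q_j into 2q, so 40 = 8q and q = 5.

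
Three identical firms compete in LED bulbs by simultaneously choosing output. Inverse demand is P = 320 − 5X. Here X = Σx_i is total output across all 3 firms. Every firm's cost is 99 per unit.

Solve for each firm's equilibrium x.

11.05

A representative firm's profit is π_i = x_i(320 − 5X) − 99x_i, with X = x_i + Σ_{j≠i} x_j.
First-order condition: 221 − 10x_i − 5Σ_{j≠i} x_j = 0.
Imposing symmetry (x_j = x for all j) turns Σ_{j≠i} x_j into 2x, so 221 = 20x and x = 11.05.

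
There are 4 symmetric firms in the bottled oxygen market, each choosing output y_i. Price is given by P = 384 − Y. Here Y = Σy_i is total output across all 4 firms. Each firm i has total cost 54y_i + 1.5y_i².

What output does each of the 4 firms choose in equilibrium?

A representative firm's profit is π_i = y_i(384 − Y) − 54y_i − 1.5y_i², with Y = y_i + Σ_{j≠i} y_j.
First-order condition: 330 − 5y_i − Σ_{j≠i} y_j = 0.
Imposing symmetry (y_j = y for all j) turns Σ_{j≠i} y_j into 3y, so 330 = 8y and y = 41.25.

41.25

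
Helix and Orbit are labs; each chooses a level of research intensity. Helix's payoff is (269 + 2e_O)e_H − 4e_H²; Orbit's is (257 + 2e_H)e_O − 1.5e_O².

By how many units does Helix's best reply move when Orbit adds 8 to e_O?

2

Expanding Helix's payoff: 269e_H + 2e_Oe_H − 4e_H².
∂π/∂e_H = 269 + 2e_O − 8e_H = 0, so e_H = 33.625 + 0.25e_O.
The reaction-function slope is 0.25, so an 8-unit rise in e_O moves e_H by 0.25 × 8 = 2. Helix's best response rises — the actions are strategic complements.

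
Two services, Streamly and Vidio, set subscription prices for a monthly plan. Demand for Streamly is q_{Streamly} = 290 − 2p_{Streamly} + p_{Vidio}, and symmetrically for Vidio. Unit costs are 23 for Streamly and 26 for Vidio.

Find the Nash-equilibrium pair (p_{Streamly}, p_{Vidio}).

112.4, 113.6

Streamly's profit: π = (p_{Streamly} − 23)(290 − 2p_{Streamly} + p_{Vidio}).
∂π/∂p_{Streamly} = 336 − 4p_{Streamly} + p_{Vidio} = 0 ⇒ p_{Streamly} = 84 + 0.25p_{Vidio}.
Similarly p_{Vidio} = 85.5 + 0.25p_{Streamly}.
Substituting the second reaction function into the first: p_{Streamly} = 84 + 0.25(85.5 + 0.25p_{Streamly}), which gives 0.9375p_{Streamly} = 105.375 ⇒ p_{Streamly} = 112.4.
Then p_{Vidio} = 85.5 + 0.25·112.4 = 113.6.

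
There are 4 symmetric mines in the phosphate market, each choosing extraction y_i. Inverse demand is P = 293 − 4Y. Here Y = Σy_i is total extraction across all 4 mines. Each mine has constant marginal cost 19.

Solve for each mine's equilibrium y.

A representative mine's profit is π_i = y_i(293 − 4Y) − 19y_i, with Y = y_i + Σ_{j≠i} y_j.
First-order condition: 274 − 8y_i − 4Σ_{j≠i} y_j = 0.
In a symmetric equilibrium every mine chooses the same y, so Σ_{j≠i} y_j = 3y. The condition becomes 274 − 20y = 0, giving y = 274/20 = 13.7.

13.7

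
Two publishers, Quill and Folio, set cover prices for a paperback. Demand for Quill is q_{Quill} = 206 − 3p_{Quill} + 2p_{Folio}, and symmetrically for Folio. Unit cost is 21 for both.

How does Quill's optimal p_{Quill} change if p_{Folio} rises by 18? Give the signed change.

Quill's profit: π = (p_{Quill} − 21)(206 − 3p_{Quill} + 2p_{Folio}).
∂π/∂p_{Quill} = 269 − 6p_{Quill} + 2p_{Folio} = 0 ⇒ p_{Quill} = 269/6 + (1/3)p_{Folio}.
The reaction-function slope is 1/3, so an 18-unit rise in p_{Folio} moves p_{Quill} by 1/3 × 18 = 6. Quill's best response rises — the actions are strategic complements.

6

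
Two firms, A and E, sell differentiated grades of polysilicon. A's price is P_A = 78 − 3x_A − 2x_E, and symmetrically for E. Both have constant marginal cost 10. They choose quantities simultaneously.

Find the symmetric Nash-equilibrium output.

8.5

Firm A's profit: π = x_A(78 − 3x_A − 2x_E) − 10x_A.
∂π/∂x_A = 68 − 6x_A − 2x_E = 0 ⇒ x_A = 34/3 − (1/3)x_E.
By symmetry x_E = x_A; substituting into the reaction function, (4/3)x_A = 34/3 and x_A = 8.5.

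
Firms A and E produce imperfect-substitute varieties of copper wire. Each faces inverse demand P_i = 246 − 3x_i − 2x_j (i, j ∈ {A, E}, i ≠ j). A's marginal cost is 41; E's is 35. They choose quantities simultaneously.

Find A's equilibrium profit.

1912.6875

Firm A's profit: π = x_A(246 − 3x_A − 2x_E) − 41x_A.
∂π/∂x_A = 205 − 6x_A − 2x_E = 0 ⇒ x_A = 205/6 − (1/3)x_E.
Similarly x_E = 211/6 − (1/3)x_A.
Substituting the second reaction function into the first: x_A = 205/6 − (1/3)(211/6 − (1/3)x_A), which gives (8/9)x_A = 202/9 ⇒ x_A = 25.25.
Then x_E = 211/6 − (1/3)·25.25 = 26.75.
P_A = 246 − 3·25.25 − 2·26.75 = 116.75.
Profit = (116.75 − 41)·25.25 = 1912.6875.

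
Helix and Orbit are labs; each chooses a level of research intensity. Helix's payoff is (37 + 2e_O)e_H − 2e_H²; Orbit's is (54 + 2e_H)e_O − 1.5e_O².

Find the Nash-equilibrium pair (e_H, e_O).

27.375, 36.25

Expanding Helix's payoff: 37e_H + 2e_Oe_H − 2e_H².
∂π/∂e_H = 37 + 2e_O − 4e_H = 0, so e_H = 9.25 + 0.5e_O.
Likewise for Orbit: e_O = 18 + (2/3)e_H.
Substituting the second reaction function into the first: e_H = 9.25 + 0.5(18 + (2/3)e_H), which gives (2/3)e_H = 18.25 ⇒ e_H = 27.375.
Then e_O = 18 + (2/3)·27.375 = 36.25.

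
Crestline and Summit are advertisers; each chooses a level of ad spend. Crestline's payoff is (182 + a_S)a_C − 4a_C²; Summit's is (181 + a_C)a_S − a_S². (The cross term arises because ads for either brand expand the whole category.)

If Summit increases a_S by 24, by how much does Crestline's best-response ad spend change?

3

Expanding Crestline's payoff: 182a_C + a_Sa_C − 4a_C².
∂π/∂a_C = 182 + a_S − 8a_C = 0, so a_C = 22.75 + 0.125a_S.
The reaction-function slope is 0.125, so a 24-unit rise in a_S moves a_C by 0.125 × 24 = 3. Crestline's best response rises — the actions are strategic complements.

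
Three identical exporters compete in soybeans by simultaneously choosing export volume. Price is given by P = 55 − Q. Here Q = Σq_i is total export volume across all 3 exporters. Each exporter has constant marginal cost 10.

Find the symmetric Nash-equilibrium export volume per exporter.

A representative exporter's profit is π_i = q_i(55 − Q) − 10q_i, with Q = q_i + Σ_{j≠i} q_j.
First-order condition: 45 − 2q_i − Σ_{j≠i} q_j = 0.
In a symmetric equilibrium every exporter chooses the same q, so Σ_{j≠i} q_j = 2q. The condition becomes 45 − 4q = 0, giving q = 45/4 = 11.25.

11.25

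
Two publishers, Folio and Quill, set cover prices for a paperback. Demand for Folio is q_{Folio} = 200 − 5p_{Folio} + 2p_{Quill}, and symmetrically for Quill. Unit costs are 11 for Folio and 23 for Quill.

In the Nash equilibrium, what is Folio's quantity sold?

Folio's profit: π = (p_{Folio} − 11)(200 − 5p_{Folio} + 2p_{Quill}).
∂π/∂p_{Folio} = 255 − 10p_{Folio} + 2p_{Quill} = 0 ⇒ p_{Folio} = 25.5 + 0.2p_{Quill}.
Similarly p_{Quill} = 31.5 + 0.2p_{Folio}.
Plugging p_{Quill} into Folio's best response: p_{Folio} = 25.5 + 0.2(31.5 + 0.2p_{Folio}) ⇒ 0.96p_{Folio} = 31.8, so p_{Folio} = 33.125.
Then p_{Quill} = 31.5 + 0.2·33.125 = 38.125.
q_{Folio} = 200 − 5·33.125 + 2·38.125 = 110.625.

110.625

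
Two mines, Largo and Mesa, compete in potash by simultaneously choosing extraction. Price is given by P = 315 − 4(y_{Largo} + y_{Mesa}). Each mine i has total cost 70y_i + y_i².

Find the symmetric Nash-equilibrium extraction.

17.5

Mine Largo's profit: π = y_{Largo}(315 − 4(y_{Largo} + y_{Mesa})) − 70y_{Largo} − y_{Largo}².
∂π/∂y_{Largo} = 245 − 10y_{Largo} − 4y_{Mesa} = 0, so y_{Largo} = 24.5 − 0.4y_{Mesa}.
The game is symmetric, so in equilibrium y_{Mesa} = y_{Largo}: the reaction function gives 1.4y_{Largo} = 24.5, hence y_{Largo} = 17.5.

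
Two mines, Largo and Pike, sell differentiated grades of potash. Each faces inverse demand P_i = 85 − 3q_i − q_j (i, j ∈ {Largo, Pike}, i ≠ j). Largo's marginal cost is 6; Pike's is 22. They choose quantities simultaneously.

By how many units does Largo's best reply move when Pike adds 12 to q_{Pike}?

Mine Largo's profit: π = q_{Largo}(85 − 3q_{Largo} − q_{Pike}) − 6q_{Largo}.
∂π/∂q_{Largo} = 79 − 6q_{Largo} − q_{Pike} = 0 ⇒ q_{Largo} = 79/6 − (1/6)q_{Pike}.
The reaction-function slope is −1/6, so a 12-unit rise in q_{Pike} moves q_{Largo} by −1/6 × 12 = −2. Largo's best response falls — the actions are strategic substitutes.

-2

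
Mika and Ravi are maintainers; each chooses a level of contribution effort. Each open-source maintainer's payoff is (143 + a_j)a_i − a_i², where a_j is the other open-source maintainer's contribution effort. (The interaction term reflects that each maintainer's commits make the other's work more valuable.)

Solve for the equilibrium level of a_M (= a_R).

Mika's payoff is (143 + a_R)a_M − a_M².
∂π/∂a_M = 143 + a_R − 2a_M = 0, so a_M = 71.5 + 0.5a_R.
By symmetry a_R = a_M; substituting into the reaction function, 0.5a_M = 71.5 and a_M = 143.

143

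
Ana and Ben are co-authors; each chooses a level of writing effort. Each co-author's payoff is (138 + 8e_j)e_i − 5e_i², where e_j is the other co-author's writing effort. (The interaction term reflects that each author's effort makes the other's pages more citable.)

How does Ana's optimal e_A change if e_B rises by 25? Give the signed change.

Ana's payoff is (138 + 8e_B)e_A − 5e_A².
∂π/∂e_A = 138 + 8e_B − 10e_A = 0, so e_A = 13.8 + 0.8e_B.
The reaction-function slope is 0.8, so a 25-unit rise in e_B moves e_A by 0.8 × 25 = 20. Ana's best response rises — the actions are strategic complements.

20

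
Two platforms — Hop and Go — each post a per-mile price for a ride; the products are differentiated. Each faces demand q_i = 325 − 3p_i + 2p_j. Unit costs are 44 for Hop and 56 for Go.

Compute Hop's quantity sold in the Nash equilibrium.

217.5

Hop's profit: π = (p_{Hop} − 44)(325 − 3p_{Hop} + 2p_{Go}).
∂π/∂p_{Hop} = 457 − 6p_{Hop} + 2p_{Go} = 0 ⇒ p_{Hop} = 457/6 + (1/3)p_{Go}.
Similarly p_{Go} = 493/6 + (1/3)p_{Hop}.
Substituting the second reaction function into the first: p_{Hop} = 457/6 + (1/3)(493/6 + (1/3)p_{Hop}), which gives (8/9)p_{Hop} = 932/9 ⇒ p_{Hop} = 116.5.
Then p_{Go} = 493/6 + (1/3)·116.5 = 121.
q_{Hop} = 325 − 3·116.5 + 2·121 = 217.5.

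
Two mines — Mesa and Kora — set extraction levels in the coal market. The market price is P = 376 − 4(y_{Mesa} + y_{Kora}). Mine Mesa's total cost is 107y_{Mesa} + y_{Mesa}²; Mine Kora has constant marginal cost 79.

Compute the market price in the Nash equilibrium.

197.375

Mine Mesa's profit: π = y_{Mesa}(376 − 4(y_{Mesa} + y_{Kora})) − 107y_{Mesa} − y_{Mesa}².
∂π/∂y_{Mesa} = 269 − 10y_{Mesa} − 4y_{Kora} = 0, so y_{Mesa} = 26.9 − 0.4y_{Kora}.
For Kora: ∂π/∂y_{Kora} = 297 − 8y_{Kora} − 4y_{Mesa} = 0 ⇒ y_{Kora} = 37.125 − 0.5y_{Mesa}.
Solving the two reaction functions simultaneously: (1 − (−0.4)(−0.5))y_{Mesa} = 26.9 − 0.4·37.125, so 0.8y_{Mesa} = 12.05 and y_{Mesa} = 15.0625.
Then y_{Kora} = 37.125 − 0.5·15.0625 = 947/32.
Equilibrium price: P = 376 − 4·(1429/32) = 197.375.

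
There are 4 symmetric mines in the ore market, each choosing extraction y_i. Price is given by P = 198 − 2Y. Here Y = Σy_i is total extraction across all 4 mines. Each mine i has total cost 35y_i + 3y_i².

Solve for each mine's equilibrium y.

A representative mine's profit is π_i = y_i(198 − 2Y) − 35y_i − 3y_i², with Y = y_i + Σ_{j≠i} y_j.
First-order condition: 163 − 10y_i − 2Σ_{j≠i} y_j = 0.
With identical mines, set every y_j = y: then 163 − 10y − 6y = 0, i.e. y = 163/16 = 10.1875.

10.1875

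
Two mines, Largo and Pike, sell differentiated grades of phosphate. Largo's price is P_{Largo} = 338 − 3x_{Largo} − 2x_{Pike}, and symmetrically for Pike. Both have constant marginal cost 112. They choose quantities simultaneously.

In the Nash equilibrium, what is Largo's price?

196.75

Mine Largo's profit: π = x_{Largo}(338 − 3x_{Largo} − 2x_{Pike}) − 112x_{Largo}.
∂π/∂x_{Largo} = 226 − 6x_{Largo} − 2x_{Pike} = 0 ⇒ x_{Largo} = 113/3 − (1/3)x_{Pike}.
Setting x_{Largo} = x_{Pike} in the reaction function: x_{Largo} = 113/3 − (1/3)x_{Largo}, so x_{Largo} = (113/3) / (4/3) = 28.25.
P_{Largo} = 338 − 3·28.25 − 2·28.25 = 196.75.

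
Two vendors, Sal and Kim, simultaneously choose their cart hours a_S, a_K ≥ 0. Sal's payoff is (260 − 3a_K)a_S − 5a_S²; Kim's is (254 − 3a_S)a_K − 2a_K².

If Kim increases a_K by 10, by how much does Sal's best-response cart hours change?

Expanding Sal's payoff: 260a_S − 3a_Ka_S − 5a_S².
∂π/∂a_S = 260 − 3a_K − 10a_S = 0, so a_S = 26 − 0.3a_K.
The reaction-function slope is −0.3, so a 10-unit rise in a_K moves a_S by −0.3 × 10 = −3. Sal's best response falls — the actions are strategic substitutes.

-3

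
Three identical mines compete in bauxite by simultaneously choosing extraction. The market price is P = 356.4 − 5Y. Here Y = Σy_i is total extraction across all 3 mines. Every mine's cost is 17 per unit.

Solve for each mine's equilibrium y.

A representative mine's profit is π_i = y_i(356.4 − 5Y) − 17y_i, with Y = y_i + Σ_{j≠i} y_j.
First-order condition: 339.4 − 10y_i − 5Σ_{j≠i} y_j = 0.
Imposing symmetry (y_j = y for all j) turns Σ_{j≠i} y_j into 2y, so 339.4 = 20y and y = 16.97.

16.97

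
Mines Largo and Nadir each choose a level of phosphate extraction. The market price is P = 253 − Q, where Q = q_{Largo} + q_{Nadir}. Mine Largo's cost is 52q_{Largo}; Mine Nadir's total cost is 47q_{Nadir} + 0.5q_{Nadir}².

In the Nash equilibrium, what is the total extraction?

Mine Largo's profit: π = q_{Largo}(253 − (q_{Largo} + q_{Nadir})) − 52q_{Largo}.
∂π/∂q_{Largo} = 201 − 2q_{Largo} − q_{Nadir} = 0, so q_{Largo} = 100.5 − 0.5q_{Nadir}.
For Nadir: ∂π/∂q_{Nadir} = 206 − 3q_{Nadir} − q_{Largo} = 0 ⇒ q_{Nadir} = 206/3 − (1/3)q_{Largo}.
Solving the two reaction functions simultaneously: (1 − (−0.5)(−1/3))q_{Largo} = 100.5 − 0.5·(206/3), so (5/6)q_{Largo} = 397/6 and q_{Largo} = 79.4.
Then q_{Nadir} = 206/3 − (1/3)·79.4 = 42.2.
Total extraction: 79.4 + 42.2 = 121.6.

121.6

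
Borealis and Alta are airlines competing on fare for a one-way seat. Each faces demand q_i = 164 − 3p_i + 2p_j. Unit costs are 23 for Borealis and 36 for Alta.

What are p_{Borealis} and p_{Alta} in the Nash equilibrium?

Borealis's profit: π = (p_{Borealis} − 23)(164 − 3p_{Borealis} + 2p_{Alta}).
∂π/∂p_{Borealis} = 233 − 6p_{Borealis} + 2p_{Alta} = 0 ⇒ p_{Borealis} = 233/6 + (1/3)p_{Alta}.
Similarly p_{Alta} = 136/3 + (1/3)p_{Borealis}.
Substituting the second reaction function into the first: p_{Borealis} = 233/6 + (1/3)(136/3 + (1/3)p_{Borealis}), which gives (8/9)p_{Borealis} = 971/18 ⇒ p_{Borealis} = 60.6875.
Then p_{Alta} = 136/3 + (1/3)·60.6875 = 65.5625.

60.6875, 65.5625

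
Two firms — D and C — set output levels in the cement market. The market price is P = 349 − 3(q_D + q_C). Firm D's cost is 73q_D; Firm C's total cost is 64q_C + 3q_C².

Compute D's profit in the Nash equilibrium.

4563

Firm D's profit: π = q_D(349 − 3(q_D + q_C)) − 73q_D.
∂π/∂q_D = 276 − 6q_D − 3q_C = 0, so q_D = 46 − 0.5q_C.
For C: ∂π/∂q_C = 285 − 12q_C − 3q_D = 0 ⇒ q_C = 23.75 − 0.25q_D.
Plugging q_C into D's best response: q_D = 46 − 0.5(23.75 − 0.25q_D) ⇒ 0.875q_D = 34.125, so q_D = 39.
Then q_C = 23.75 − 0.25·39 = 14.
Price P = 349 − 3·53 = 190.
D's profit: (190 − 73)·39 = 4563.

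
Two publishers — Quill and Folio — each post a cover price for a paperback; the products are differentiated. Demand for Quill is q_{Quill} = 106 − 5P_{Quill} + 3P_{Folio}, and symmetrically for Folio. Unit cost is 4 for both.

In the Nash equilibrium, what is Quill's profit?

980

Quill's profit: π = (P_{Quill} − 4)(106 − 5P_{Quill} + 3P_{Folio}).
∂π/∂P_{Quill} = 126 − 10P_{Quill} + 3P_{Folio} = 0 ⇒ P_{Quill} = 12.6 + 0.3P_{Folio}.
The game is symmetric, so in equilibrium P_{Folio} = P_{Quill}: the reaction function gives 0.7P_{Quill} = 12.6, hence P_{Quill} = 18.
q_{Quill} = 106 − 5·18 + 3·18 = 70.
Profit = (18 − 4)·70 = 980.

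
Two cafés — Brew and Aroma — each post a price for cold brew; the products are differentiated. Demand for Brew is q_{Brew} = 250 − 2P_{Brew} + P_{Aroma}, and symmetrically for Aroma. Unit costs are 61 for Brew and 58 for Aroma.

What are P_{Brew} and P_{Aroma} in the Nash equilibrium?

123.6, 122.4

Brew's profit: π = (P_{Brew} − 61)(250 − 2P_{Brew} + P_{Aroma}).
∂π/∂P_{Brew} = 372 − 4P_{Brew} + P_{Aroma} = 0 ⇒ P_{Brew} = 93 + 0.25P_{Aroma}.
Similarly P_{Aroma} = 91.5 + 0.25P_{Brew}.
Substituting the second reaction function into the first: P_{Brew} = 93 + 0.25(91.5 + 0.25P_{Brew}), which gives 0.9375P_{Brew} = 115.875 ⇒ P_{Brew} = 123.6.
Then P_{Aroma} = 91.5 + 0.25·123.6 = 122.4.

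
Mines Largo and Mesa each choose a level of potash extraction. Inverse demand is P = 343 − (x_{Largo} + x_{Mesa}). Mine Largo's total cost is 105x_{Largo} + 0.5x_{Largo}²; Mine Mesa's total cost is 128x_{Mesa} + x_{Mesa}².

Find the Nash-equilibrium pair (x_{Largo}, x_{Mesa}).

Mine Largo's profit: π = x_{Largo}(343 − (x_{Largo} + x_{Mesa})) − 105x_{Largo} − 0.5x_{Largo}².
∂π/∂x_{Largo} = 238 − 3x_{Largo} − x_{Mesa} = 0, so x_{Largo} = 238/3 − (1/3)x_{Mesa}.
For Mesa: ∂π/∂x_{Mesa} = 215 − 4x_{Mesa} − x_{Largo} = 0 ⇒ x_{Mesa} = 53.75 − 0.25x_{Largo}.
Solving the two reaction functions simultaneously: (1 − (−1/3)(−0.25))x_{Largo} = 238/3 − (1/3)·53.75, so (11/12)x_{Largo} = 737/12 and x_{Largo} = 67.
Then x_{Mesa} = 53.75 − 0.25·67 = 37.

67, 37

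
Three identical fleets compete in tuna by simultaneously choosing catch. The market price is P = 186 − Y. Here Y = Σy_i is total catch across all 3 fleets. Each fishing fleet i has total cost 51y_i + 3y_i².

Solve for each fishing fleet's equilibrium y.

A representative fishing fleet's profit is π_i = y_i(186 − Y) − 51y_i − 3y_i², with Y = y_i + Σ_{j≠i} y_j.
First-order condition: 135 − 8y_i − Σ_{j≠i} y_j = 0.
With identical fishing fleets, set every y_j = y: then 135 − 8y − 2y = 0, i.e. y = 135/10 = 13.5.

13.5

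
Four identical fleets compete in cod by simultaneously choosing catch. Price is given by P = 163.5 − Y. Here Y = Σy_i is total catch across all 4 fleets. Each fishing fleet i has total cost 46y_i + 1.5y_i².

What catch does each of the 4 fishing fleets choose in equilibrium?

14.6875

A representative fishing fleet's profit is π_i = y_i(163.5 − Y) − 46y_i − 1.5y_i², with Y = y_i + Σ_{j≠i} y_j.
First-order condition: 117.5 − 5y_i − Σ_{j≠i} y_j = 0.
Imposing symmetry (y_j = y for all j) turns Σ_{j≠i} y_j into 3y, so 117.5 = 8y and y = 14.6875.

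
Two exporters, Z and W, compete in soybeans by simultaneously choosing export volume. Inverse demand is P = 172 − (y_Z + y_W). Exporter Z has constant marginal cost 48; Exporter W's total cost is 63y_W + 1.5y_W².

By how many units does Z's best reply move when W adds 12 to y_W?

Exporter Z's profit: π = y_Z(172 − (y_Z + y_W)) − 48y_Z.
∂π/∂y_Z = 124 − 2y_Z − y_W = 0, so y_Z = 62 − 0.5y_W.
The reaction-function slope is −0.5, so a 12-unit rise in y_W moves y_Z by −0.5 × 12 = −6. Z's best response falls — the actions are strategic substitutes.

-6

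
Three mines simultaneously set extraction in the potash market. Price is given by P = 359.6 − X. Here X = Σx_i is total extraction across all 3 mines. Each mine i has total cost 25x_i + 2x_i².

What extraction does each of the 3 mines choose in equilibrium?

41.825

A representative mine's profit is π_i = x_i(359.6 − X) − 25x_i − 2x_i², with X = x_i + Σ_{j≠i} x_j.
First-order condition: 334.6 − 6x_i − Σ_{j≠i} x_j = 0.
In a symmetric equilibrium every mine chooses the same x, so Σ_{j≠i} x_j = 2x. The condition becomes 334.6 − 8x = 0, giving x = 334.6/8 = 41.825.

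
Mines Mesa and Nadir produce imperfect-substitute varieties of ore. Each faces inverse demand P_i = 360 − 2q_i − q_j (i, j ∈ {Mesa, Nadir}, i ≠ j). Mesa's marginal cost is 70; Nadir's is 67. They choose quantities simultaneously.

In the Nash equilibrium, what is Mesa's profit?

6681.68

Mine Mesa's profit: π = q_{Mesa}(360 − 2q_{Mesa} − q_{Nadir}) − 70q_{Mesa}.
∂π/∂q_{Mesa} = 290 − 4q_{Mesa} − q_{Nadir} = 0 ⇒ q_{Mesa} = 72.5 − 0.25q_{Nadir}.
Similarly q_{Nadir} = 73.25 − 0.25q_{Mesa}.
Solving the two reaction functions simultaneously: (1 − (−0.25)(−0.25))q_{Mesa} = 72.5 − 0.25·73.25, so 0.9375q_{Mesa} = 54.1875 and q_{Mesa} = 57.8.
Then q_{Nadir} = 73.25 − 0.25·57.8 = 58.8.
P_{Mesa} = 360 − 2·57.8 − 58.8 = 185.6.
Profit = (185.6 − 70)·57.8 = 6681.68.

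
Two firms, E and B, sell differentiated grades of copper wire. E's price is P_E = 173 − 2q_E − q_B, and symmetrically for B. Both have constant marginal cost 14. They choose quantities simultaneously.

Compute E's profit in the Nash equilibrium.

Firm E's profit: π = q_E(173 − 2q_E − q_B) − 14q_E.
∂π/∂q_E = 159 − 4q_E − q_B = 0 ⇒ q_E = 39.75 − 0.25q_B.
Setting q_E = q_B in the reaction function: q_E = 39.75 − 0.25q_E, so q_E = 39.75 / 1.25 = 31.8.
P_E = 173 − 2·31.8 − 31.8 = 77.6.
Profit = (77.6 − 14)·31.8 = 2022.48.

2022.48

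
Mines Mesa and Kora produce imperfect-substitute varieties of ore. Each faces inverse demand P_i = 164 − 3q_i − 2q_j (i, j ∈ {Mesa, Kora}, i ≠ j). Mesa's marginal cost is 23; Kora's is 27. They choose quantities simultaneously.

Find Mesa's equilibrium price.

Mine Mesa's profit: π = q_{Mesa}(164 − 3q_{Mesa} − 2q_{Kora}) − 23q_{Mesa}.
∂π/∂q_{Mesa} = 141 − 6q_{Mesa} − 2q_{Kora} = 0 ⇒ q_{Mesa} = 23.5 − (1/3)q_{Kora}.
Similarly q_{Kora} = 137/6 − (1/3)q_{Mesa}.
Substituting the second reaction function into the first: q_{Mesa} = 23.5 − (1/3)(137/6 − (1/3)q_{Mesa}), which gives (8/9)q_{Mesa} = 143/9 ⇒ q_{Mesa} = 17.875.
Then q_{Kora} = 137/6 − (1/3)·17.875 = 16.875.
P_{Mesa} = 164 − 3·17.875 − 2·16.875 = 76.625.

76.625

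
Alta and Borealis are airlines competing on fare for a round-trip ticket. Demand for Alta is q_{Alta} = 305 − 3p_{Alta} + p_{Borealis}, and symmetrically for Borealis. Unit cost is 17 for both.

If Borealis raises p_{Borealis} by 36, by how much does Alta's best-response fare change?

6

Alta's profit: π = (p_{Alta} − 17)(305 − 3p_{Alta} + p_{Borealis}).
∂π/∂p_{Alta} = 356 − 6p_{Alta} + p_{Borealis} = 0 ⇒ p_{Alta} = 178/3 + (1/6)p_{Borealis}.
The reaction-function slope is 1/6, so a 36-unit rise in p_{Borealis} moves p_{Alta} by 1/6 × 36 = 6. Alta's best response rises — the actions are strategic complements.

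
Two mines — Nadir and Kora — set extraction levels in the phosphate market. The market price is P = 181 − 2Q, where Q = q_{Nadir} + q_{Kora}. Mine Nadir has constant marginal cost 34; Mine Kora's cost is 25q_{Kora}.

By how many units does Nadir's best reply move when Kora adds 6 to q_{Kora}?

-3

Mine Nadir's profit: π = q_{Nadir}(181 − 2(q_{Nadir} + q_{Kora})) − 34q_{Nadir}.
∂π/∂q_{Nadir} = 147 − 4q_{Nadir} − 2q_{Kora} = 0, so q_{Nadir} = 36.75 − 0.5q_{Kora}.
The reaction-function slope is −0.5, so a 6-unit rise in q_{Kora} moves q_{Nadir} by −0.5 × 6 = −3. Nadir's best response falls — the actions are strategic substitutes.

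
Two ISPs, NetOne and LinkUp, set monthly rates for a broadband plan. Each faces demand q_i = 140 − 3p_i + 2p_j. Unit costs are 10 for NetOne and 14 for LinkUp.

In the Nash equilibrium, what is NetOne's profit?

NetOne's profit: π = (p_{NetOne} − 10)(140 − 3p_{NetOne} + 2p_{LinkUp}).
∂π/∂p_{NetOne} = 170 − 6p_{NetOne} + 2p_{LinkUp} = 0 ⇒ p_{NetOne} = 85/3 + (1/3)p_{LinkUp}.
Similarly p_{LinkUp} = 91/3 + (1/3)p_{NetOne}.
Plugging p_{LinkUp} into NetOne's best response: p_{NetOne} = 85/3 + (1/3)(91/3 + (1/3)p_{NetOne}) ⇒ (8/9)p_{NetOne} = 346/9, so p_{NetOne} = 43.25.
Then p_{LinkUp} = 91/3 + (1/3)·43.25 = 44.75.
q_{NetOne} = 140 − 3·43.25 + 2·44.75 = 99.75.
Profit = (43.25 − 10)·99.75 = 3316.6875.

3316.6875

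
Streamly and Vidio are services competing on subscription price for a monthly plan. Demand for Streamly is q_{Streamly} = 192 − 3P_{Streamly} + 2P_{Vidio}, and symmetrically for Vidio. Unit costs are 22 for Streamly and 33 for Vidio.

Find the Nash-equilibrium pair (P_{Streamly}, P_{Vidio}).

66.5625, 70.6875

Streamly's profit: π = (P_{Streamly} − 22)(192 − 3P_{Streamly} + 2P_{Vidio}).
∂π/∂P_{Streamly} = 258 − 6P_{Streamly} + 2P_{Vidio} = 0 ⇒ P_{Streamly} = 43 + (1/3)P_{Vidio}.
Similarly P_{Vidio} = 48.5 + (1/3)P_{Streamly}.
Plugging P_{Vidio} into Streamly's best response: P_{Streamly} = 43 + (1/3)(48.5 + (1/3)P_{Streamly}) ⇒ (8/9)P_{Streamly} = 355/6, so P_{Streamly} = 66.5625.
Then P_{Vidio} = 48.5 + (1/3)·66.5625 = 70.6875.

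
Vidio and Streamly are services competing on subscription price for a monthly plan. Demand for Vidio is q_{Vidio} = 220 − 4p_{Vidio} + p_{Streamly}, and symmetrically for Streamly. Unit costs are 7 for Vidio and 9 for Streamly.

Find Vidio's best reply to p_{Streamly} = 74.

Vidio's profit: π = (p_{Vidio} − 7)(220 − 4p_{Vidio} + p_{Streamly}).
∂π/∂p_{Vidio} = 248 − 8p_{Vidio} + p_{Streamly} = 0 ⇒ p_{Vidio} = 31 + 0.125p_{Streamly}.
At p_{Streamly} = 74: p_{Vidio} = 31 + 0.125·74 = 40.25.

40.25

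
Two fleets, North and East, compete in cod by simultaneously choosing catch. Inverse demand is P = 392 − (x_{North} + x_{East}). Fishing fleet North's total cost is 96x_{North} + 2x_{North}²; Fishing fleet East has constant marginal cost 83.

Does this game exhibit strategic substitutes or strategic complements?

Fishing fleet North's profit: π = x_{North}(392 − (x_{North} + x_{East})) − 96x_{North} − 2x_{North}².
∂π/∂x_{North} = 296 − 6x_{North} − x_{East} = 0, so x_{North} = 148/3 − (1/6)x_{East}.
The best-response slope dx_{North}/dx_{East} = −1/6 < 0: the reaction function is downward-sloping, so the choices are strategic substitutes.

strategic substitutes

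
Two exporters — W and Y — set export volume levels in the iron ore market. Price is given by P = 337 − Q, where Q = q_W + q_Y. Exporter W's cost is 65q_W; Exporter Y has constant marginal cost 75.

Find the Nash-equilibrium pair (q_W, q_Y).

Exporter W's profit: π = q_W(337 − (q_W + q_Y)) − 65q_W.
∂π/∂q_W = 272 − 2q_W − q_Y = 0, so q_W = 136 − 0.5q_Y.
By the same steps for Y: q_Y = 131 − 0.5q_W.
Substituting the second reaction function into the first: q_W = 136 − 0.5(131 − 0.5q_W), which gives 0.75q_W = 70.5 ⇒ q_W = 94.
Then q_Y = 131 − 0.5·94 = 84.

94, 84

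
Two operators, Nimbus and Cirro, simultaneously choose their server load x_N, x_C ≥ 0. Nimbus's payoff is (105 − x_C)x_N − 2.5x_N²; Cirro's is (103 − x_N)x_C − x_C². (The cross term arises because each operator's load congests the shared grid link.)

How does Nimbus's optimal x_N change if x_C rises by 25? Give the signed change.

Expanding Nimbus's payoff: 105x_N − x_Cx_N − 2.5x_N².
∂π/∂x_N = 105 − x_C − 5x_N = 0, so x_N = 21 − 0.2x_C.
The reaction-function slope is −0.2, so a 25-unit rise in x_C moves x_N by −0.2 × 25 = −5. Nimbus's best response falls — the actions are strategic substitutes.

-5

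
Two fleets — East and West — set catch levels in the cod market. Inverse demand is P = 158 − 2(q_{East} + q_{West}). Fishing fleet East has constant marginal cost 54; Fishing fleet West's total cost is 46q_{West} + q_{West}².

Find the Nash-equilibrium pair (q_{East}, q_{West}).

20, 12

Fishing fleet East's profit: π = q_{East}(158 − 2(q_{East} + q_{West})) − 54q_{East}.
∂π/∂q_{East} = 104 − 4q_{East} − 2q_{West} = 0, so q_{East} = 26 − 0.5q_{West}.
For West: ∂π/∂q_{West} = 112 − 6q_{West} − 2q_{East} = 0 ⇒ q_{West} = 56/3 − (1/3)q_{East}.
Solving the two reaction functions simultaneously: (1 − (−0.5)(−1/3))q_{East} = 26 − 0.5·(56/3), so (5/6)q_{East} = 50/3 and q_{East} = 20.
Then q_{West} = 56/3 − (1/3)·20 = 12.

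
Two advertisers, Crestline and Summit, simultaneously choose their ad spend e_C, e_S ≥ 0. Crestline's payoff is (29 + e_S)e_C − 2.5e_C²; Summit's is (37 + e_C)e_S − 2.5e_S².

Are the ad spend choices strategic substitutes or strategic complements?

Expanding Crestline's payoff: 29e_C + e_Se_C − 2.5e_C².
∂π/∂e_C = 29 + e_S − 5e_C = 0, so e_C = 5.8 + 0.2e_S.
The best-response slope de_C/de_S = 0.2 > 0: the reaction function is upward-sloping, so the choices are strategic complements.

strategic complements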